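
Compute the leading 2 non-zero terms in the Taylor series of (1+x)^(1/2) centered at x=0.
x/2 + 1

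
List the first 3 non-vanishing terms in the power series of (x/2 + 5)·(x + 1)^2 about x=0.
6·x^2 + 21·x/2 + 5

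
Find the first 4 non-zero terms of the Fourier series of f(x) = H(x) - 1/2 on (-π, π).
2·sin(x)/π + 2·sin(3·x)/(3·π) + 2·sin(5·x)/(5·π) + 2·sin(7·x)/(7·π)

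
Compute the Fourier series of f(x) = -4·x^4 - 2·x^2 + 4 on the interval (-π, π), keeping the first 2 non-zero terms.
(-184 + 32·π^2)·cos(x) - 4·π^4/5 - 2·π^2/3 + 4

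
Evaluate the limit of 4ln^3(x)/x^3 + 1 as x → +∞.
The quotient is an ∞/∞ indeterminate form as x → +∞.
The polynomial denominator x^3 dominates the logarithmic numerator (any positive power of x ≫ ln^3(x) as x → ∞), so the quotient → 0.
Adding the constant: 0 + 1 = 1. Limit = 1.

Final answer: 1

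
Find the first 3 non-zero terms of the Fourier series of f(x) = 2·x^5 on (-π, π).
(-80·π^2 + 4·π^4 + 480)·sin(x) + (-2·π^4 - 15 + 10·π^2)·sin(2·x) + (-80·π^2/27 + 160/81 + 4·π^4/3)·sin(3·x)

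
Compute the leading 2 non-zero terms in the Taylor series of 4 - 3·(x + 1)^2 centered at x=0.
1 - 6·x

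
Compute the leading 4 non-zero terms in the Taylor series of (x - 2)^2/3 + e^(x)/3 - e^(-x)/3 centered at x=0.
x^3/9 + x^2/3 - 2·x/3 + 4/3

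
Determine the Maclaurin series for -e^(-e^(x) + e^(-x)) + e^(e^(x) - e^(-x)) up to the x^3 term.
10·x^3/3 + 4·x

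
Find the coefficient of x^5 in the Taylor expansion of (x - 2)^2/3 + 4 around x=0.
Expand to order 5: (x - 2)^2/3 + 4 = x^2/3 - 4·x/3 + 16/3 + O(x^6).
The coefficient of x^5 is 0.

Final answer: 0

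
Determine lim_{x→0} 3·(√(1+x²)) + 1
Direct substitution at x = 0 gives 4.

Final answer: 4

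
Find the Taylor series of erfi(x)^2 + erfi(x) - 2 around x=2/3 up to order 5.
-2 + erfi(2/3)^2 + erfi(2/3) + (2·e^(4/9) + 4·e^(4/9)·erfi(2/3))·(x - 2/3)/√(π) + (4·π·e^(4/9) + 8·π·e^(4/9)·erfi(2/3) + 12·√(π)·e^(8/9))·(x - 2/3)^2/(3·π^(3/2)) + (34·π·e^(4/9) + 68·π·e^(4/9)·erfi(2/3) + 144·√(π)·e^(8/9))·(x - 2/3)^3/(27·π^(3/2)) + (70·π·e^(4/9) + 140·π·e^(4/9)·erfi(2/3) + 552·√(π)·e^(8/9))·(x - 2/3)^4/(81·π^(3/2)) + (739·π·e^(4/9) + 1478·π·e^(4/9)·erfi(2/3) + 8280·√(π)·e^(8/9))·(x - 2/3)^5/(1215·π^(3/2))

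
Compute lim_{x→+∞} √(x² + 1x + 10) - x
This is an ∞ − ∞ indeterminate form.
Multiply and divide by the conjugate √(x²+1x + 10) + x; the x² terms cancel, leaving (1x + 10)/(√(x²+1x + 10)+x) → 1/2.
Limit = 1/2.

Final answer: 1/2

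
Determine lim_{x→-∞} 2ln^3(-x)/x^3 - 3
The quotient is an ∞/∞ indeterminate form as x → -∞.
Compare growth rates of the dominant terms (exponentials ≫ polynomials ≫ logarithms), or apply L'Hôpital's rule; the quotient → 0.
Adding the constant: 0 - 3 = -3. Limit = -3.

Final answer: -3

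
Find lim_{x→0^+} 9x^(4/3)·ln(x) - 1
The product is a 0·∞ indeterminate form at x → 0⁺.
Rewrite the product as 9·ln(x) / x^(-4/3) and apply L'Hôpital, or use the standard hierarchy x^(-4/3) ≫ |ln x| as x → 0⁺.
The indeterminate product → 0, so the limit = -1.

Final answer: -1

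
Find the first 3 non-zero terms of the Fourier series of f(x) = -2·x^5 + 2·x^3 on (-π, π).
(-504 - 4·π^4 + 84·π^2)·sin(x) + (-12·π^2 + 18 + 2·π^4)·sin(2·x) + (-4·π^4/3 - 232/81 + 116·π^2/27)·sin(3·x)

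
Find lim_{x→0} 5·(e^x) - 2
Direct substitution at x = 0 gives 3.

Final answer: 3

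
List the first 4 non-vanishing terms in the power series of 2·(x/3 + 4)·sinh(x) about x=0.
x^4/9 + 4·x^3/3 + 2·x^2/3 + 8·x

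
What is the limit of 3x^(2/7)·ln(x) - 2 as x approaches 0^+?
The product is a 0·∞ indeterminate form at x → 0⁺.
Rewrite the product as 3·ln(x) / x^(-2/7) and apply L'Hôpital, or use the standard hierarchy x^(-2/7) ≫ |ln x| as x → 0⁺.
The indeterminate product → 0, so the limit = -2.

Final answer: -2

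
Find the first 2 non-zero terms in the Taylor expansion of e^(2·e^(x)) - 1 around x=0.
2·x·e^(2) - 1 + e^(2)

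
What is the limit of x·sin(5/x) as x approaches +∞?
As x → +∞: let u = 5/x → 0⁺; then x·sin(5/x) = 5·sin(u)/u → 5·1 = 5.
Limit = 5.

Final answer: 5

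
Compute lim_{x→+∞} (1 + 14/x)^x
As x → +∞: this is the defining limit (1 + 14/x)^x → e^14.
Limit = e^(14).

Final answer: e^(14)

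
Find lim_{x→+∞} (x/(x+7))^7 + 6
As x → +∞: x/(x+7) = 1/(1 + 7/x) → 1, and the 7th power of a limit-1 base also → 1; with the additive constant, 1 + 6 = 7.
Limit = 7.

Final answer: 7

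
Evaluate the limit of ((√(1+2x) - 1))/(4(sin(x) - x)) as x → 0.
Both numerator and denominator → 0 as x → 0; this is a 0/0 indeterminate form.
Expand each to leading order near x = 0: numerator ~ x, denominator ~ -2·x^3/3.
The limit of the ratio is -∞.

Final answer: -∞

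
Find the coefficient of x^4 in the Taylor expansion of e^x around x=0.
Expand to order 4: e^x = x^4/24 + x^3/6 + x^2/2 + x + 1 + O(x^5).
The coefficient of x^4 is 1/24.

Final answer: 1/24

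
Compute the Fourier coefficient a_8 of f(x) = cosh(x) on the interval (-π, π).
a_8 = (1/π) ∫_{-π}^{π} f(x)·cos(8x) dx.
Evaluate the integral (use parity and integration by parts as needed): a_8 = 2·sinh(π)/(65·π).

Final answer: 2·sinh(π)/(65·π)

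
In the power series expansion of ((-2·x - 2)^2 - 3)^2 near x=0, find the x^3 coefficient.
Expand to order 3: ((-2·x - 2)^2 - 3)^2 = 64·x^3 + 72·x^2 + 16·x + 1 + O(x^4).
The coefficient of x^3 is 64.

Final answer: 64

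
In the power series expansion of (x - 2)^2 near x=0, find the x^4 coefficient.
Expand to order 4: (x - 2)^2 = x^2 - 4·x + 4 + O(x^5).
The coefficient of x^4 is 0.

Final answer: 0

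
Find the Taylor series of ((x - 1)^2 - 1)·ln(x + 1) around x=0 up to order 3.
2·x^3 - 2·x^2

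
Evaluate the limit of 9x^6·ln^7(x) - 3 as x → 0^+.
The product is a 0·∞ indeterminate form at x → 0⁺.
Rewrite the product as 9·ln^7(x) / x^(-6) and apply L'Hôpital, or use the standard hierarchy x^(-6) ≫ |ln x|^7 as x → 0⁺.
The indeterminate product → 0, so the limit = -3.

Final answer: -3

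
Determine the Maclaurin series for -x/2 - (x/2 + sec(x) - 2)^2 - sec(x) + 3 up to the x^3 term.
-x^3/2 + x^2/4 + x/2 + 1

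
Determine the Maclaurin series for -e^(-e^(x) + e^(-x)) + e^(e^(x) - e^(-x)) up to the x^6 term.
19·x^5/10 + 10·x^3/3 + 4·x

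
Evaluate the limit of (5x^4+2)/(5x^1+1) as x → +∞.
This is an ∞/∞ indeterminate form as x → +∞.
Divide numerator and denominator by x^4 and let the lower-order terms vanish; the numerator's degree 4 exceeds the denominator's degree 1, so the quotient diverges.
Limit = ∞.

Final answer: ∞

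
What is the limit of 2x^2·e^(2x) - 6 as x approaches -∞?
The product is a 0·∞ indeterminate form at x → -∞.
Rewrite the product as 2x^2 / e^(-2x) (an ∞/∞ form) and apply L'Hôpital, or use the standard hierarchy e^(2|x|) ≫ |x^2| as x → -∞.
The indeterminate product → 0, so the limit = -6.

Final answer: -6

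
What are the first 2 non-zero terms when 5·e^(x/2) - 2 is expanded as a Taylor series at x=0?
5·x/2 + 3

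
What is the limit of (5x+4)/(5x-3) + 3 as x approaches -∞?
Evaluate the dominant behaviour as x → -∞; each term tends to a finite value or vanishes.
Limit = 4.

Final answer: 4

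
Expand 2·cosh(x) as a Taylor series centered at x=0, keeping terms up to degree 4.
x^4/12 + x^2 + 2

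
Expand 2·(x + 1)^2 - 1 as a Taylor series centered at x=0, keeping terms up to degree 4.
2·x^2 + 4·x + 1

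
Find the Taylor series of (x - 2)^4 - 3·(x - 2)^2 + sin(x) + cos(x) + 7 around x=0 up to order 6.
-x^6/720 + x^5/120 + 25·x^4/24 - 49·x^3/6 + 41·x^2/2 - 19·x + 12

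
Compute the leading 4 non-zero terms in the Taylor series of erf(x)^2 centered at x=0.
-16·x^8/(35·π) + 56·x^6/(45·π) - 8·x^4/(3·π) + 4·x^2/π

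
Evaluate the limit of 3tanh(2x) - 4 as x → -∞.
Evaluate the dominant behaviour as x → -∞; each term tends to a finite value or vanishes.
Limit = -7.

Final answer: -7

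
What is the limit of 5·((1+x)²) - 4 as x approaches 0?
Direct substitution at x = 0 gives 1.

Final answer: 1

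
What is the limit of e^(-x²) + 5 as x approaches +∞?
Evaluate the dominant behaviour as x → +∞; each term tends to a finite value or vanishes.
Limit = 5.

Final answer: 5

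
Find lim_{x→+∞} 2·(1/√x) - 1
Evaluate the dominant behaviour as x → +∞; each term tends to a finite value or vanishes.
Limit = -1.

Final answer: -1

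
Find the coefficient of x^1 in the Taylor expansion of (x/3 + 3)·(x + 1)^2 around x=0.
Expand to order 1: (x/3 + 3)·(x + 1)^2 = 19·x/3 + 3 + O(x^2).
The coefficient of x^1 is 19/3.

Final answer: 19/3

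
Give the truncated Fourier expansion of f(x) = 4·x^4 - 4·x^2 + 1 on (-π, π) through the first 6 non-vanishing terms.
(208 - 32·π^2)·cos(x) + (-16 + 8·π^2)·cos(2·x) + (112/27 - 32·π^2/9)·cos(3·x) + (-7/4 + 2·π^2)·cos(4·x) + (592/625 - 32·π^2/25)·cos(5·x) - 4·π^2/3 + 1 + 4·π^4/5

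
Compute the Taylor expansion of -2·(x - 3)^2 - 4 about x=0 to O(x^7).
-2·x^2 + 12·x - 22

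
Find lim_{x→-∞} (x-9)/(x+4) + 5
Evaluate the dominant behaviour as x → -∞; each term tends to a finite value or vanishes.
Limit = 6.

Final answer: 6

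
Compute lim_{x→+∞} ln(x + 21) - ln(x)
This is an ∞ − ∞ indeterminate form.
Combine the logarithms: ln(x+21) − ln(x) = ln((x+21)/(x)) = ln(1 + 21/(x)) → ln(1) = 0.
Limit = 0.

Final answer: 0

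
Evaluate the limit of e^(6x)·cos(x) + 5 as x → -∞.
Evaluate the dominant behaviour as x → -∞; each term tends to a finite value or vanishes.
Limit = 5.

Final answer: 5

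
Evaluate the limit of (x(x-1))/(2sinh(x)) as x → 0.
Both numerator and denominator → 0 as x → 0; this is a 0/0 indeterminate form.
Expand each to leading order near x = 0: numerator ~ -x, denominator ~ 2·x.
The limit of the ratio is -1/2.

Final answer: -1/2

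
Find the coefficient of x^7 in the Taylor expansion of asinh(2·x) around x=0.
Expand to order 7: asinh(2·x) = -40·x^7/7 + 12·x^5/5 - 4·x^3/3 + 2·x + O(x^8).
The coefficient of x^7 is -40/7.

Final answer: -40/7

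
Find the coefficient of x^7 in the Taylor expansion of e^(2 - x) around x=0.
Expand to order 7: e^(2 - x) = -x^7·e^(2)/5040 + x^6·e^(2)/720 - x^5·e^(2)/120 + x^4·e^(2)/24 - x^3·e^(2)/6 + x^2·e^(2)/2 - x·e^(2) + e^(2) + O(x^8).
The coefficient of x^7 is -e^(2)/5040.

Final answer: -e^(2)/5040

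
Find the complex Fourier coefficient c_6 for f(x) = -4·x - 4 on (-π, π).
Compute the real Fourier coefficients first: a_6 = 0, b_6 = 4/3.
Then c_6 = (a_6 − i·b_6)/2 = -2·i/3.

Final answer: -2·i/3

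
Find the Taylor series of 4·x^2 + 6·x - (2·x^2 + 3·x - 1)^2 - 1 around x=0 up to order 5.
-4·x^4 - 12·x^3 - x^2 + 12·x - 2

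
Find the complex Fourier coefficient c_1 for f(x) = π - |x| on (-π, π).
Compute the real Fourier coefficients first: a_1 = 4/π, b_1 = 0.
Then c_1 = (a_1 − i·b_1)/2 = 2/π.

Final answer: 2/π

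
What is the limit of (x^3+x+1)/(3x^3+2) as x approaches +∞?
This is an ∞/∞ indeterminate form as x → +∞.
Divide numerator and denominator by x^3 and let the lower-order terms vanish; the leading terms give 1/3.
Limit = 1/3.

Final answer: 1/3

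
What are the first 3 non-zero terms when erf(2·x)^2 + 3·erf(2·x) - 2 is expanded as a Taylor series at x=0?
16·x^2/π + 12·x/√(π) - 2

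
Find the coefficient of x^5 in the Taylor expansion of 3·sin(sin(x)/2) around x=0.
Expand to order 5: 3·sin(sin(x)/2) = 57·x^5/1280 - 5·x^3/16 + 3·x/2 + O(x^6).
The coefficient of x^5 is 57/1280.

Final answer: 57/1280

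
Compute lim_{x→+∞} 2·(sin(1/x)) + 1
Evaluate the dominant behaviour as x → +∞; each term tends to a finite value or vanishes.
Limit = 1.

Final answer: 1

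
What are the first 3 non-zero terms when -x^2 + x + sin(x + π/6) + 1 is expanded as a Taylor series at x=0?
-5·x^2/4 + x·(√(3)/2 + 1) + 3/2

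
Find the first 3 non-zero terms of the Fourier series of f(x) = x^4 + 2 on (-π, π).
(48 - 8·π^2)·cos(x) + (-3 + 2·π^2)·cos(2·x) + 2 + π^4/5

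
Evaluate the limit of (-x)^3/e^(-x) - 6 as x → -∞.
The quotient is an ∞/∞ indeterminate form as x → -∞.
Compare growth rates of the dominant terms (exponentials ≫ polynomials ≫ logarithms), or apply L'Hôpital's rule; the quotient → 0.
Adding the constant: 0 - 6 = -6. Limit = -6.

Final answer: -6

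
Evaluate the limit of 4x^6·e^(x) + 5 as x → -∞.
The product is a 0·∞ indeterminate form at x → -∞.
Rewrite the product as 4x^6 / e^(-x) (an ∞/∞ form) and apply L'Hôpital, or use the standard hierarchy e^(|x|) ≫ |x^6| as x → -∞.
The indeterminate product → 0, so the limit = 5.

Final answer: 5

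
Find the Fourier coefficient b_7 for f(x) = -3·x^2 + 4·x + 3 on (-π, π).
b_7 = (1/π) ∫_{-π}^{π} f(x)·sin(7x) dx.
Evaluate the integral (use parity and integration by parts as needed): b_7 = 8/7.

Final answer: 8/7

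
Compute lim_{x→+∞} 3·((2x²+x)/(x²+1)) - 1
Evaluate the dominant behaviour as x → +∞; each term tends to a finite value or vanishes.
Limit = 5.

Final answer: 5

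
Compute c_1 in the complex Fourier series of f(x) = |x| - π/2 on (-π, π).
Compute the real Fourier coefficients first: a_1 = -4/π, b_1 = 0.
Then c_1 = (a_1 − i·b_1)/2 = -2/π.

Final answer: -2/π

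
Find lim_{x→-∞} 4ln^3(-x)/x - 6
The quotient is an ∞/∞ indeterminate form as x → -∞.
Compare growth rates of the dominant terms (exponentials ≫ polynomials ≫ logarithms), or apply L'Hôpital's rule; the quotient → 0.
Adding the constant: 0 - 6 = -6. Limit = -6.

Final answer: -6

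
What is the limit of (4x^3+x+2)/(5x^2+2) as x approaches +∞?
This is an ∞/∞ indeterminate form as x → +∞.
Divide numerator and denominator by x^3 and let the lower-order terms vanish; the numerator's degree 3 exceeds the denominator's degree 2, so the quotient diverges.
Limit = ∞.

Final answer: ∞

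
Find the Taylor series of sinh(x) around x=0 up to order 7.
x^7/5040 + x^5/120 + x^3/6 + x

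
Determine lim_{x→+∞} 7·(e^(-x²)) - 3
Evaluate the dominant behaviour as x → +∞; each term tends to a finite value or vanishes.
Limit = -3.

Final answer: -3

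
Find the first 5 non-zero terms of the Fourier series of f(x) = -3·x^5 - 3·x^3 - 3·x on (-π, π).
(-690 - 6·π^4 + 114·π^2)·sin(x) + (-12·π^2 + 21 + 3·π^4)·sin(2·x) + (-2·π^4 - 98/27 + 22·π^2/9)·sin(3·x) + (-3·π^2/8 + 105/64 + 3·π^4/2)·sin(4·x) + (-6·π^4/5 - 6·π^2/25 - 714/625)·sin(5·x)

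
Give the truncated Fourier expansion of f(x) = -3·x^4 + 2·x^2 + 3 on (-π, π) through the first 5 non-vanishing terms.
(-152 + 24·π^2)·cos(x) + (11 - 6·π^2)·cos(2·x) + (-8/3 + 8·π^2/3)·cos(3·x) + (17/16 - 3·π^2/2)·cos(4·x) - 3·π^4/5 + 3 + 2·π^2/3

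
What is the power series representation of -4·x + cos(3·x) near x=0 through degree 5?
27·x^4/8 - 9·x^2/2 - 4·x + 1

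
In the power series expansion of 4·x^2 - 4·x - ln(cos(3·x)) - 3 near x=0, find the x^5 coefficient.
Expand to order 5: 4·x^2 - 4·x - ln(cos(3·x)) - 3 = 27·x^4/4 + 17·x^2/2 - 4·x - 3 + O(x^6).
The coefficient of x^5 is 0.

Final answer: 0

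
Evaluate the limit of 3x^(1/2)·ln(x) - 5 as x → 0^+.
The product is a 0·∞ indeterminate form at x → 0⁺.
Rewrite the product as 3·ln(x) / x^(-1/2) and apply L'Hôpital, or use the standard hierarchy x^(-1/2) ≫ |ln x| as x → 0⁺.
The indeterminate product → 0, so the limit = -5.

Final answer: -5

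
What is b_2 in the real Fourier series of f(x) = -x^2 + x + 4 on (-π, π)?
b_2 = (1/π) ∫_{-π}^{π} f(x)·sin(2x) dx.
Evaluate the integral (use parity and integration by parts as needed): b_2 = -1.

Final answer: -1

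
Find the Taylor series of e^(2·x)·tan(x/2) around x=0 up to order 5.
101·x^5/240 + 3·x^4/4 + 25·x^3/24 + x^2 + x/2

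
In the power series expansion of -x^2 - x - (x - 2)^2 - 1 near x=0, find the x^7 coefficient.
Expand to order 7: -x^2 - x - (x - 2)^2 - 1 = -2·x^2 + 3·x - 5 + O(x^8).
The coefficient of x^7 is 0.

Final answer: 0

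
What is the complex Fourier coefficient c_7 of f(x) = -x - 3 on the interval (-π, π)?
Compute the real Fourier coefficients first: a_7 = 0, b_7 = -2/7.
Then c_7 = (a_7 − i·b_7)/2 = i/7.

Final answer: i/7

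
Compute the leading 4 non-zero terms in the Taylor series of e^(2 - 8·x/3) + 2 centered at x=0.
-256·x^3·e^(2)/81 + 32·x^2·e^(2)/9 - 8·x·e^(2)/3 + 2 + e^(2)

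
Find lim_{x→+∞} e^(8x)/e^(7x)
This is an ∞/∞ indeterminate form as x → +∞.
Rewrite e^(8x)/e^(7x) = e^((8−7)x) = e^(x); the exponent coefficient is 1 > 0 so e^(x) → ∞.
Limit = ∞.

Final answer: ∞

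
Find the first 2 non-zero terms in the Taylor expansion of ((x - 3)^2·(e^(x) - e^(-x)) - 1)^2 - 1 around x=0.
348·x^2 - 36·x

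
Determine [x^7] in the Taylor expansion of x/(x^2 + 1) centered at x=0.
Expand to order 7: x/(x^2 + 1) = -x^7 + x^5 - x^3 + x + O(x^8).
The coefficient of x^7 is -1.

Final answer: -1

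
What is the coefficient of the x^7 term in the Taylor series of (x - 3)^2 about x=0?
Expand to order 7: (x - 3)^2 = x^2 - 6·x + 9 + O(x^8).
The coefficient of x^7 is 0.

Final answer: 0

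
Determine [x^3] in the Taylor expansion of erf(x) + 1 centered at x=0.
Expand to order 3: erf(x) + 1 = -2·x^3/(3·√(π)) + 2·x/√(π) + 1 + O(x^4).
The coefficient of x^3 is -2/(3·√(π)).

Final answer: -2/(3·√(π))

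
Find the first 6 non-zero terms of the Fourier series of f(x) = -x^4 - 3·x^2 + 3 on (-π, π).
(-36 + 8·π^2)·cos(x) - 2·π^2·cos(2·x) + (20/27 + 8·π^2/9)·cos(3·x) + (-π^2/2 - 9/16)·cos(4·x) + (252/625 + 8·π^2/25)·cos(5·x) - π^4/5 - π^2 + 3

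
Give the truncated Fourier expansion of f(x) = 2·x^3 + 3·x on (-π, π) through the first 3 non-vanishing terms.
(-18 + 4·π^2)·sin(x) - 2·π^2·sin(2·x) + (10/9 + 4·π^2/3)·sin(3·x)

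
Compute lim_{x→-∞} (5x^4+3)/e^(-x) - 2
The quotient is an ∞/∞ indeterminate form as x → -∞.
Compare growth rates of the dominant terms (exponentials ≫ polynomials ≫ logarithms), or apply L'Hôpital's rule; the quotient → 0.
Adding the constant: 0 - 2 = -2. Limit = -2.

Final answer: -2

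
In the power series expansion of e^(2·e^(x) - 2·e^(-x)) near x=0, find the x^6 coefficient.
Expand to order 6: e^(2·e^(x) - 2·e^(-x)) = 592·x^6/45 + 139·x^5/10 + 40·x^4/3 + 34·x^3/3 + 8·x^2 + 4·x + 1 + O(x^7).
The coefficient of x^6 is 592/45.

Final answer: 592/45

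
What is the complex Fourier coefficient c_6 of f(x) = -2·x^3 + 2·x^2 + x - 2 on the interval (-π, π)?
Compute the real Fourier coefficients first: a_6 = 2/9, b_6 = -4/9 + 2·π^2/3.
Then c_6 = (a_6 − i·b_6)/2 = 1/9 - i·π^2/3 + 2·i/9.

Final answer: 1/9 - i·π^2/3 + 2·i/9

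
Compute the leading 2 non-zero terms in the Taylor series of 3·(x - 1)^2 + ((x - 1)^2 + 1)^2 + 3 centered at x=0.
10 - 14·x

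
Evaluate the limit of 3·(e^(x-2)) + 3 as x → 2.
Direct substitution at x = 2 gives 6.

Final answer: 6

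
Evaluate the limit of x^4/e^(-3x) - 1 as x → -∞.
The quotient is an ∞/∞ indeterminate form as x → -∞.
Compare growth rates of the dominant terms (exponentials ≫ polynomials ≫ logarithms), or apply L'Hôpital's rule; the quotient → 0.
Adding the constant: 0 - 1 = -1. Limit = -1.

Final answer: -1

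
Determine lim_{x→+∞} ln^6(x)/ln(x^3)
This is an ∞/∞ indeterminate form as x → +∞.
Write ln(x^3) = 3·ln(x), reducing the quotient to ln^5(x)/3 → ∞.
Limit = ∞.

Final answer: ∞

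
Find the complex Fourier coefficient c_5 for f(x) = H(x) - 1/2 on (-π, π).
Compute the real Fourier coefficients first: a_5 = 0, b_5 = 2/(5·π).
Then c_5 = (a_5 − i·b_5)/2 = -i/(5·π).

Final answer: -i/(5·π)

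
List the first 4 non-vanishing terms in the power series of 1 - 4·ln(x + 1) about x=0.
-4·x^3/3 + 2·x^2 - 4·x + 1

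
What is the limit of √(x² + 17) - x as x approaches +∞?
This is an ∞ − ∞ indeterminate form.
Multiply and divide by the conjugate √(x²+17) + x; the x² terms cancel, leaving 17/(√(x²+17)+x) → 0.
Limit = 0.

Final answer: 0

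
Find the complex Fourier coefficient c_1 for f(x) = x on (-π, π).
Compute the real Fourier coefficients first: a_1 = 0, b_1 = 2.
Then c_1 = (a_1 − i·b_1)/2 = -i.

Final answer: -i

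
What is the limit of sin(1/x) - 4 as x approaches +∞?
Evaluate the dominant behaviour as x → +∞; each term tends to a finite value or vanishes.
Limit = -4.

Final answer: -4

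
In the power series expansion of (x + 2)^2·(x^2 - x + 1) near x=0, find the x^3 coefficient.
Expand to order 3: (x + 2)^2·(x^2 - x + 1) = 3·x^3 + x^2 + 4 + O(x^4).
The coefficient of x^3 is 3.

Final answer: 3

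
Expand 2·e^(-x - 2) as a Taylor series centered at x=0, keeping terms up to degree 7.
-x^7·e^(-2)/2520 + x^6·e^(-2)/360 - x^5·e^(-2)/60 + x^4·e^(-2)/12 - x^3·e^(-2)/3 + x^2·e^(-2) - 2·x·e^(-2) + 2·e^(-2)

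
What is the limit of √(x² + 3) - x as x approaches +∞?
This is an ∞ − ∞ indeterminate form.
Multiply and divide by the conjugate √(x²+3) + x; the x² terms cancel, leaving 3/(√(x²+3)+x) → 0.
Limit = 0.

Final answer: 0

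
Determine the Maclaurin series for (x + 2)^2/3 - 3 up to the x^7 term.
x^2/3 + 4·x/3 - 5/3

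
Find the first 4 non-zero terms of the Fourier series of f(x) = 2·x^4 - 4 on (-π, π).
(96 - 16·π^2)·cos(x) + (-6 + 4·π^2)·cos(2·x) + (32/27 - 16·π^2/9)·cos(3·x) - 4 + 2·π^4/5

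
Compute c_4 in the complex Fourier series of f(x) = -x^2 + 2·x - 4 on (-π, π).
Compute the real Fourier coefficients first: a_4 = -1/4, b_4 = -1.
Then c_4 = (a_4 − i·b_4)/2 = -1/8 + i/2.

Final answer: -1/8 + i/2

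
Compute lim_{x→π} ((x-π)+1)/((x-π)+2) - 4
Direct substitution at x = π gives -7/2.

Final answer: -7/2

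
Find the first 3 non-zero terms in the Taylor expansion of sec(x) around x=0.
5·x^4/24 + x^2/2 + 1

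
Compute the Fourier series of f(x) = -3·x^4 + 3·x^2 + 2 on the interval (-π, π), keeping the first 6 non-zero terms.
(-156 + 24·π^2)·cos(x) + (12 - 6·π^2)·cos(2·x) + (-28/9 + 8·π^2/3)·cos(3·x) + (21/16 - 3·π^2/2)·cos(4·x) + (-444/625 + 24·π^2/25)·cos(5·x) - 3·π^4/5 + 2 + π^2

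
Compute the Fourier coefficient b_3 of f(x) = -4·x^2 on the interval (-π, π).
b_3 = (1/π) ∫_{-π}^{π} f(x)·sin(3x) dx.
Evaluate the integral (use parity and integration by parts as needed): b_3 = 0.

Final answer: 0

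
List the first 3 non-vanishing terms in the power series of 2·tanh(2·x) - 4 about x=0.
-16·x^3/3 + 4·x - 4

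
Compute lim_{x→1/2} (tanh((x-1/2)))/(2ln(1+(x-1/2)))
Both numerator and denominator → 0 as x → 1/2; this is a 0/0 indeterminate form.
Expand each to leading order near x = 1/2: numerator ~ (x - 1/2), denominator ~ 2·(x - 1/2).
The limit of the ratio is 1/2.

Final answer: 1/2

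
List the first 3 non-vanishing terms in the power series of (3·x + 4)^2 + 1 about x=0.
9·x^2 + 24·x + 17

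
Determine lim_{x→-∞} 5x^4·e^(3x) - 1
The product is a 0·∞ indeterminate form at x → -∞.
Rewrite the product as 5x^4 / e^(-3x) (an ∞/∞ form) and apply L'Hôpital, or use the standard hierarchy e^(3|x|) ≫ |x^4| as x → -∞.
The indeterminate product → 0, so the limit = -1.

Final answer: -1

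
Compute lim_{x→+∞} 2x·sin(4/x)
As x → +∞: let u = 4/x → 0⁺; then 2·x·sin(4/x) = 2·4·sin(u)/u → 2·4·1 = 8.
Limit = 8.

Final answer: 8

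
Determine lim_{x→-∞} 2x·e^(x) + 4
The product is a 0·∞ indeterminate form at x → -∞.
Rewrite the product as 2x / e^(-x) (an ∞/∞ form) and apply L'Hôpital, or use the standard hierarchy e^(|x|) ≫ |x| as x → -∞.
The indeterminate product → 0, so the limit = 4.

Final answer: 4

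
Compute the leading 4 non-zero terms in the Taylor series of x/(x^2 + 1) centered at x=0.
-x^7 + x^5 - x^3 + x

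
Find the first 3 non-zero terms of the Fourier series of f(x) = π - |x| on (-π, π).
4·cos(x)/π + 4·cos(3·x)/(9·π) + π/2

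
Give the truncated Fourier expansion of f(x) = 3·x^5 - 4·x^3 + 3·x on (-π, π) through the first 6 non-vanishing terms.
(-128·π^2 + 6·π^4 + 774)·sin(x) + (-3·π^4 - 63/2 + 19·π^2)·sin(2·x) + (-64·π^2/9 + 182/27 + 2·π^4)·sin(3·x) + (-3·π^4/2 - 189/64 + 31·π^2/8)·sin(4·x) + (-64·π^2/25 + 1134/625 + 6·π^4/5)·sin(5·x) + (-π^4 - 71/54 + 17·π^2/9)·sin(6·x)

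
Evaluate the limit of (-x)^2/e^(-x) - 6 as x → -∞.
The quotient is an ∞/∞ indeterminate form as x → -∞.
Compare growth rates of the dominant terms (exponentials ≫ polynomials ≫ logarithms), or apply L'Hôpital's rule; the quotient → 0.
Adding the constant: 0 - 6 = -6. Limit = -6.

Final answer: -6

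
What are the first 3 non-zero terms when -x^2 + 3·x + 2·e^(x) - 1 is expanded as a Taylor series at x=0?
x^3/3 + 5·x + 1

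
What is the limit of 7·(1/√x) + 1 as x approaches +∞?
Evaluate the dominant behaviour as x → +∞; each term tends to a finite value or vanishes.
Limit = 1.

Final answer: 1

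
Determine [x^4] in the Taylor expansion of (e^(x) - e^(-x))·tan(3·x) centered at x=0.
Expand to order 4: (e^(x) - e^(-x))·tan(3·x) = 19·x^4 + 6·x^2 + O(x^5).
The coefficient of x^4 is 19.

Final answer: 19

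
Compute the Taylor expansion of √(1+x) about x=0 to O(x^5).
-5·x^4/128 + x^3/16 - x^2/8 + x/2 + 1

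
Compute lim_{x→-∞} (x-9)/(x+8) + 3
Evaluate the dominant behaviour as x → -∞; each term tends to a finite value or vanishes.
Limit = 4.

Final answer: 4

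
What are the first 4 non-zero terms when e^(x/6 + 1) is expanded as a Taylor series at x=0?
e·x^3/1296 + e·x^2/72 + e·x/6 + e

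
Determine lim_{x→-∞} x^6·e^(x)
This is a 0·∞ indeterminate form at x → -∞.
Rewrite the product as x^6 / e^(-x) (an ∞/∞ form) and apply L'Hôpital, or use the standard hierarchy e^(|x|) ≫ |x^6| as x → -∞.
The indeterminate product → 0, so the limit = 0.

Final answer: 0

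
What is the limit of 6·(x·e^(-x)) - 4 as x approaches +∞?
Evaluate the dominant behaviour as x → +∞; each term tends to a finite value or vanishes.
Limit = -4.

Final answer: -4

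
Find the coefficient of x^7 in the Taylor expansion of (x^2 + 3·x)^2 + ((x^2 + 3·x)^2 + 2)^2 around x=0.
Expand to order 7: (x^2 + 3·x)^2 + ((x^2 + 3·x)^2 + 2)^2 = 12·x^7 + 54·x^6 + 108·x^5 + 86·x^4 + 30·x^3 + 45·x^2 + 4 + O(x^8).
The coefficient of x^7 is 12.

Final answer: 12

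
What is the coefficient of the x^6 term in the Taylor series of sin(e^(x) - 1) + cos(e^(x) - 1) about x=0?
Expand to order 6: sin(e^(x) - 1) + cos(e^(x) - 1) = -41·x^6/720 - 7·x^5/30 - 11·x^4/24 - x^3/2 + x + 1 + O(x^7).
The coefficient of x^6 is -41/720.

Final answer: -41/720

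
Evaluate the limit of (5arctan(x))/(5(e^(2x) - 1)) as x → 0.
Both numerator and denominator → 0 as x → 0; this is a 0/0 indeterminate form.
Expand each to leading order near x = 0: numerator ~ 5·x, denominator ~ 10·x.
The limit of the ratio is 1/2.

Final answer: 1/2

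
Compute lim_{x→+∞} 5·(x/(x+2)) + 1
Evaluate the dominant behaviour as x → +∞; each term tends to a finite value or vanishes.
Limit = 6.

Final answer: 6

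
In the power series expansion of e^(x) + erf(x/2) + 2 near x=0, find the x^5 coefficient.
Expand to order 5: e^(x) + erf(x/2) + 2 = x^5·(1/(160·√(π)) + 1/120) + x^4/24 + x^3·(1/6 - 1/(12·√(π))) + x^2/2 + x·(1/√(π) + 1) + 3 + O(x^6).
The coefficient of x^5 is 1/(160·√(π)) + 1/120.

Final answer: 1/(160·√(π)) + 1/120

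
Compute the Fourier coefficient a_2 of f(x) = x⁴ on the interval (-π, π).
a_2 = (1/π) ∫_{-π}^{π} f(x)·cos(2x) dx.
Evaluate the integral (use parity and integration by parts as needed): a_2 = -3 + 2·π^2.

Final answer: -3 + 2·π^2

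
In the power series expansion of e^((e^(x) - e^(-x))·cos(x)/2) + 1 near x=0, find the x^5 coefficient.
-23/120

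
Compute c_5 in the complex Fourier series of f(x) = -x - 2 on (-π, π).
Compute the real Fourier coefficients first: a_5 = 0, b_5 = -2/5.
Then c_5 = (a_5 − i·b_5)/2 = i/5.

Final answer: i/5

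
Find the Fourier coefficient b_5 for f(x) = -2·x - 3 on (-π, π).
b_5 = (1/π) ∫_{-π}^{π} f(x)·sin(5x) dx.
Evaluate the integral (use parity and integration by parts as needed): b_5 = -4/5.

Final answer: -4/5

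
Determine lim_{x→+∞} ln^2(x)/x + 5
The quotient is an ∞/∞ indeterminate form as x → +∞.
The polynomial denominator x dominates the logarithmic numerator (any positive power of x ≫ ln^2(x) as x → ∞), so the quotient → 0.
Adding the constant: 0 + 5 = 5. Limit = 5.

Final answer: 5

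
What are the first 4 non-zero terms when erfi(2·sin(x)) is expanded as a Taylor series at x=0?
241·x^7/(180·√(π)) + 113·x^5/(30·√(π)) + 14·x^3/(3·√(π)) + 4·x/√(π)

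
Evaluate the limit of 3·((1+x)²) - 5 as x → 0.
Direct substitution at x = 0 gives -2.

Final answer: -2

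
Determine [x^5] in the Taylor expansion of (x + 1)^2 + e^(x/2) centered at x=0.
Expand to order 5: (x + 1)^2 + e^(x/2) = x^5/3840 + x^4/384 + x^3/48 + 9·x^2/8 + 5·x/2 + 2 + O(x^6).
The coefficient of x^5 is 1/3840.

Final answer: 1/3840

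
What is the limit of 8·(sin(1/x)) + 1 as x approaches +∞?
Evaluate the dominant behaviour as x → +∞; each term tends to a finite value or vanishes.
Limit = 1.

Final answer: 1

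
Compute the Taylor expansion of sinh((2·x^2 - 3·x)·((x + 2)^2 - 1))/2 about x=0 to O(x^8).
-942831·x^7/1120 - 5301·x^6/8 - 18063·x^5/80 - 241·x^4/2 - 233·x^3/4 - 3·x^2 - 9·x/2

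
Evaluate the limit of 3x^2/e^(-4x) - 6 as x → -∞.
The quotient is an ∞/∞ indeterminate form as x → -∞.
Compare growth rates of the dominant terms (exponentials ≫ polynomials ≫ logarithms), or apply L'Hôpital's rule; the quotient → 0.
Adding the constant: 0 - 6 = -6. Limit = -6.

Final answer: -6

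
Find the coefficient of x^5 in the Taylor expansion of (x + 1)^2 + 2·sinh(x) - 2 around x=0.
Expand to order 5: (x + 1)^2 + 2·sinh(x) - 2 = x^5/60 + x^3/3 + x^2 + 4·x - 1 + O(x^6).
The coefficient of x^5 is 1/60.

Final answer: 1/60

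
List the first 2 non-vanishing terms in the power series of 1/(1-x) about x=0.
x + 1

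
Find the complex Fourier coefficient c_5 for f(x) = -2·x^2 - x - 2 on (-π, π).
Compute the real Fourier coefficients first: a_5 = 8/25, b_5 = -2/5.
Then c_5 = (a_5 − i·b_5)/2 = 4/25 + i/5.

Final answer: 4/25 + i/5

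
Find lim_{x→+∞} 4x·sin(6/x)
As x → +∞: let u = 6/x → 0⁺; then 4·x·sin(6/x) = 4·6·sin(u)/u → 4·6·1 = 24.
Limit = 24.

Final answer: 24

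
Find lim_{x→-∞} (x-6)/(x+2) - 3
Evaluate the dominant behaviour as x → -∞; each term tends to a finite value or vanishes.
Limit = -2.

Final answer: -2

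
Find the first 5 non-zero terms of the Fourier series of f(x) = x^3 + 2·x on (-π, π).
(-8 + 2·π^2)·sin(x) + (-π^2 - 1/2)·sin(2·x) + (8/9 + 2·π^2/3)·sin(3·x) + (-π^2/2 - 13/16)·sin(4·x) + (88/125 + 2·π^2/5)·sin(5·x)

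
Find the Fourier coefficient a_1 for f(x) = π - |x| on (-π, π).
a_1 = (1/π) ∫_{-π}^{π} f(x)·cos(1x) dx.
Evaluate the integral (use parity and integration by parts as needed): a_1 = 4/π.

Final answer: 4/π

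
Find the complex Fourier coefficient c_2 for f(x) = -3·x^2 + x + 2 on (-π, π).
Compute the real Fourier coefficients first: a_2 = -3, b_2 = -1.
Then c_2 = (a_2 − i·b_2)/2 = -3/2 + i/2.

Final answer: -3/2 + i/2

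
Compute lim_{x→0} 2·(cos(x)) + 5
Direct substitution at x = 0 gives 7.

Final answer: 7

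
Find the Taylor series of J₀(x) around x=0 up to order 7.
-x^6/2304 + x^4/64 - x^2/4 + 1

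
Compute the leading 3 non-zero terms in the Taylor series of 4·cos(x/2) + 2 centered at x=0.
x^4/96 - x^2/2 + 6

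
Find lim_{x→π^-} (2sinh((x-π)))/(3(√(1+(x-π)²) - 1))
Both numerator and denominator → 0 as x → π^-; this is a 0/0 indeterminate form.
Expand each to leading order near x = π: numerator ~ 2·(x - π), denominator ~ 3·(x - π)^2/2.
The limit of the ratio is -∞.

Final answer: -∞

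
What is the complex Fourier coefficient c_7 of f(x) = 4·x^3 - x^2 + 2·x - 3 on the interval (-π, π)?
Compute the real Fourier coefficients first: a_7 = 4/49, b_7 = 148/343 + 8·π^2/7.
Then c_7 = (a_7 − i·b_7)/2 = 2/49 - 4·i·π^2/7 - 74·i/343.

Final answer: 2/49 - 4·i·π^2/7 - 74·i/343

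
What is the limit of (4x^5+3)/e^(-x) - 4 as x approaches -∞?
The quotient is an ∞/∞ indeterminate form as x → -∞.
Compare growth rates of the dominant terms (exponentials ≫ polynomials ≫ logarithms), or apply L'Hôpital's rule; the quotient → 0.
Adding the constant: 0 - 4 = -4. Limit = -4.

Final answer: -4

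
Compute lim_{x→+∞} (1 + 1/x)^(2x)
As x → +∞: write (1 + 1/x)^(2x) = ((1 + 1/x)^x)^2 → (e^1)^2 = e^2.
Limit = e^(2).

Final answer: e^(2)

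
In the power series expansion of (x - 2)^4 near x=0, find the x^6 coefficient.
Expand to order 6: (x - 2)^4 = x^4 - 8·x^3 + 24·x^2 - 32·x + 16 + O(x^7).
The coefficient of x^6 is 0.

Final answer: 0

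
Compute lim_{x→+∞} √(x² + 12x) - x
This is an ∞ − ∞ indeterminate form.
Multiply and divide by the conjugate √(x²+12x) + x; the x² terms cancel, leaving (12x)/(√(x²+12x)+x) → 12/2 = 6.
Limit = 6.

Final answer: 6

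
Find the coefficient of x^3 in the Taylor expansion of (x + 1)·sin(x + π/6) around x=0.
Expand to order 3: (x + 1)·sin(x + π/6) = x^3·(-1/4 - √(3)/12) + x^2·(-1/4 + √(3)/2) + x·(1/2 + √(3)/2) + 1/2 + O(x^4).
The coefficient of x^3 is -1/4 - √(3)/12.

Final answer: -1/4 - √(3)/12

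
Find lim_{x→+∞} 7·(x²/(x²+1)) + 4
Evaluate the dominant behaviour as x → +∞; each term tends to a finite value or vanishes.
Limit = 11.

Final answer: 11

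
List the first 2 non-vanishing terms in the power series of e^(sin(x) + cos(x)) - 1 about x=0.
e·x - 1 + e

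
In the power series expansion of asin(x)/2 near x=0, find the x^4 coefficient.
Expand to order 4: asin(x)/2 = x^3/12 + x/2 + O(x^5).
The coefficient of x^4 is 0.

Final answer: 0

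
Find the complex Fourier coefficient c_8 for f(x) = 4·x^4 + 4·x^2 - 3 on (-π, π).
Compute the real Fourier coefficients first: a_8 = 13/64 + π^2/2, b_8 = 0.
Then c_8 = (a_8 − i·b_8)/2 = 13/128 + π^2/4.

Final answer: 13/128 + π^2/4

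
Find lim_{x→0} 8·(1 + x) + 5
Direct substitution at x = 0 gives 13.

Final answer: 13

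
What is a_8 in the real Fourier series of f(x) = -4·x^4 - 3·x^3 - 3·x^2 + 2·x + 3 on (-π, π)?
a_8 = (1/π) ∫_{-π}^{π} f(x)·cos(8x) dx.
Evaluate the integral (use parity and integration by parts as needed): a_8 = -π^2/2 - 9/64.

Final answer: -π^2/2 - 9/64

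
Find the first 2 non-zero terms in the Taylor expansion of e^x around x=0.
x + 1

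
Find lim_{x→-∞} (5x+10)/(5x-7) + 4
Evaluate the dominant behaviour as x → -∞; each term tends to a finite value or vanishes.
Limit = 5.

Final answer: 5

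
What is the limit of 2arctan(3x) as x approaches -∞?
Evaluate the dominant behaviour as x → -∞; each term tends to a finite value or vanishes.
Limit = -π.

Final answer: -π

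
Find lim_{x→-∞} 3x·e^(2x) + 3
The product is a 0·∞ indeterminate form at x → -∞.
Rewrite the product as 3x / e^(-2x) (an ∞/∞ form) and apply L'Hôpital, or use the standard hierarchy e^(2|x|) ≫ |x| as x → -∞.
The indeterminate product → 0, so the limit = 3.

Final answer: 3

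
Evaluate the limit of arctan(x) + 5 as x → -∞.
Evaluate the dominant behaviour as x → -∞; each term tends to a finite value or vanishes.
Limit = 5 - π/2.

Final answer: 5 - π/2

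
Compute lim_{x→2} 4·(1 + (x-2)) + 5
Direct substitution at x = 2 gives 9.

Final answer: 9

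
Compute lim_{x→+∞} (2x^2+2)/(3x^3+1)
This is an ∞/∞ indeterminate form as x → +∞.
Divide numerator and denominator by x^3 and let the lower-order terms vanish; the numerator's degree 2 is below the denominator's degree 3, so the quotient → 0.
Limit = 0.

Final answer: 0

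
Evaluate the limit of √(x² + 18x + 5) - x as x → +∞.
This is an ∞ − ∞ indeterminate form.
Multiply and divide by the conjugate √(x²+18x + 5) + x; the x² terms cancel, leaving (18x + 5)/(√(x²+18x + 5)+x) → 18/2 = 9.
Limit = 9.

Final answer: 9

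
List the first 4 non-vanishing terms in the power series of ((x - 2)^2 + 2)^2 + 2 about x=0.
-8·x^3 + 28·x^2 - 48·x + 38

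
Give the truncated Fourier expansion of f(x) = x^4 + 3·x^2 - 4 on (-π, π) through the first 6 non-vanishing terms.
(36 - 8·π^2)·cos(x) + 2·π^2·cos(2·x) + (-8·π^2/9 - 20/27)·cos(3·x) + (9/16 + π^2/2)·cos(4·x) + (-8·π^2/25 - 252/625)·cos(5·x) - 4 + π^2 + π^4/5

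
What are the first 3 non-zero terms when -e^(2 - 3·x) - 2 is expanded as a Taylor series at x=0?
-9·x^2·e^(2)/2 + 3·x·e^(2) - e^(2) - 2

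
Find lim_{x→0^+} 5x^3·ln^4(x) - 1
The product is a 0·∞ indeterminate form at x → 0⁺.
Rewrite the product as 5·ln^4(x) / x^(-3) and apply L'Hôpital, or use the standard hierarchy x^(-3) ≫ |ln x|^4 as x → 0⁺.
The indeterminate product → 0, so the limit = -1.

Final answer: -1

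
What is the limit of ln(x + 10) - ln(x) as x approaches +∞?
This is an ∞ − ∞ indeterminate form.
Combine the logarithms: ln(x+10) − ln(x) = ln((x+10)/(x)) = ln(1 + 10/(x)) → ln(1) = 0.
Limit = 0.

Final answer: 0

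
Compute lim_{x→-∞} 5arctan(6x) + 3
Evaluate the dominant behaviour as x → -∞; each term tends to a finite value or vanishes.
Limit = 3 - 5·π/2.

Final answer: 3 - 5·π/2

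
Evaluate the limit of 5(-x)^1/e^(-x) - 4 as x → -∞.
The quotient is an ∞/∞ indeterminate form as x → -∞.
Compare growth rates of the dominant terms (exponentials ≫ polynomials ≫ logarithms), or apply L'Hôpital's rule; the quotient → 0.
Adding the constant: 0 - 4 = -4. Limit = -4.

Final answer: -4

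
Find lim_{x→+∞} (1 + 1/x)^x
As x → +∞: this is the defining limit (1 + 1/x)^x → e^1.
Limit = e.

Final answer: e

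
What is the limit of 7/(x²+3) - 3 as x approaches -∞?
Evaluate the dominant behaviour as x → -∞; each term tends to a finite value or vanishes.
Limit = -3.

Final answer: -3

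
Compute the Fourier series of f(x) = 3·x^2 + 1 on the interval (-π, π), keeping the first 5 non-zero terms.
-12·cos(x) + 3·cos(2·x) - 4·cos(3·x)/3 + 3·cos(4·x)/4 + 1 + π^2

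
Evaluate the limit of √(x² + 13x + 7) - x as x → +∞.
This is an ∞ − ∞ indeterminate form.
Multiply and divide by the conjugate √(x²+13x + 7) + x; the x² terms cancel, leaving (13x + 7)/(√(x²+13x + 7)+x) → 13/2.
Limit = 13/2.

Final answer: 13/2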